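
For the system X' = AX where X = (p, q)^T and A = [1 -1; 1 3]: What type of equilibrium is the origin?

unstable improper node

A = [[1,-1],[1,3]]; det(A-λI) = λ^2 - 4λ + 4.
repeated λ = 2 with a single eigenvector.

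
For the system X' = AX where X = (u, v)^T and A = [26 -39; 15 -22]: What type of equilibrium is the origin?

A = [[26,-39],[15,-22]]; det(A-λI) = λ^2 - 4λ + 13.
λ = 2 ± 3i: positive real part.

unstable spiral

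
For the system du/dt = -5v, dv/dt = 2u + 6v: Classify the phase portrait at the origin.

A = [[0,-5],[2,6]]; det(A-λI) = λ^2 - 6λ + 10.
λ = 3 ± i: positive real part.

unstable spiral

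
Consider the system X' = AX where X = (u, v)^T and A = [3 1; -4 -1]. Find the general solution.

Coefficient matrix A = [[3, 1], [-4, -1]].
Characteristic polynomial det(A - λI) = λ^2 - 2λ + 1 = 0.
Single eigenvalue λ = 1 with algebraic multiplicity 2.
Eigenvector v = (1,-2); generalized eigenvector w with (A-λI)w=v is (2,-3).
General solution: e^(t)[K_1·v + K_2·(t·v + w)].

u(t) = K_1e^(t) + K_2te^(t) + 2K_2e^(t), v(t) = -2K_1e^(t) - 2K_2te^(t) - 3K_2e^(t)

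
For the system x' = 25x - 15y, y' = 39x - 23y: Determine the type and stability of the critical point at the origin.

A = [[25,-15],[39,-23]]; det(A-λI) = λ^2 - 2λ + 10.
λ = 1 ± 3i: positive real part.

unstable spiral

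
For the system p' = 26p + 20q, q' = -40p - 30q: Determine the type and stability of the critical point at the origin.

A = [[26,20],[-40,-30]]; det(A-λI) = λ^2 + 4λ + 20.
λ = -2 ± 4i: negative real part.

stable spiral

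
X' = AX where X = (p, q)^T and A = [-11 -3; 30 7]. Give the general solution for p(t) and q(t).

Coefficient matrix A = [[-11, -3], [30, 7]].
Characteristic polynomial det(A - λI) = λ^2 + 4λ + 13 = 0.
Eigenvalues λ = -2 ± 3i (complex conjugate pair).
For λ=-2+3i: an eigenvector is (1,-3) - i(0,1) = (1, -3 - i).
A real fundamental pair from Re and Im of e^((-2+3i)t)v: X_1 = e^(-2t)(cos(3t)·(1,-3) + sin(3t)·(0,1)), X_2 = e^(-2t)(sin(3t)·(1,-3) - cos(3t)·(0,1)).
General solution: c_1X_1 + c_2X_2.

p(t) = c_1e^(-2t)cos(3t) + c_2e^(-2t)sin(3t), q(t) = c_1e^(-2t)sin(3t) - 3c_1e^(-2t)cos(3t) - 3c_2e^(-2t)sin(3t) - c_2e^(-2t)cos(3t)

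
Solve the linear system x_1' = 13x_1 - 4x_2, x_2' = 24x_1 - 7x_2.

Coefficient matrix A = [[13, -4], [24, -7]].
Characteristic polynomial det(A - λI) = λ^2 - 6λ + 5 = 0.
Eigenvalues λ = 5, 1.
For λ=5: (A-λI) row 1 is [8, -4], so an eigenvector is (-1, -2).
For λ=1: (A-λI) row 1 is [12, -4], so an eigenvector is (-1, -3).
General solution: K_1e^(5t)(-1,-2) + K_2e^(t)(-1,-3).

x_1(t) = -K_1e^(5t) - K_2e^(t), x_2(t) = -2K_1e^(5t) - 3K_2e^(t)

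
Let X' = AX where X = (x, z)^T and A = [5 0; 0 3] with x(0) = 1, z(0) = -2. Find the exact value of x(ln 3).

A = [[5,0],[0,3]]; eigenvalues λ = 3, 5.
Eigenvectors: (0,1) for λ=3, (-1,0) for λ=5.
From the initial condition, c_1 = -2, c_2 = -1.
x(ln 3) = (-2)(3^3)(0) + (-1)(3^5)(-1) = 243.

243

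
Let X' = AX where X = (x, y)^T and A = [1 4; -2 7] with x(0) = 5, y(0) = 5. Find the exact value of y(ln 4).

5120

A = [[1,4],[-2,7]]; eigenvalues λ = 3, 5.
Eigenvectors: (-2,-1) for λ=3, (-1,-1) for λ=5.
From the initial condition, c_1 = 0, c_2 = -5.
y(ln 4) = (0)(4^3)(-1) + (-5)(4^5)(-1) = 5120.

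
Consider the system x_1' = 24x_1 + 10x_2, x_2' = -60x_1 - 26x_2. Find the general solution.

Coefficient matrix A = [[24, 10], [-60, -26]].
Characteristic polynomial det(A - λI) = λ^2 + 2λ - 24 = 0.
Eigenvalues λ = -6, 4.
For λ=-6: (A-λI) row 1 is [30, 10], so an eigenvector is (1, -3).
For λ=4: (A-λI) row 1 is [20, 10], so an eigenvector is (-1, 2).
General solution: K_1e^(-6t)(1,-3) + K_2e^(4t)(-1,2).

x_1(t) = K_1e^(-6t) - K_2e^(4t), x_2(t) = -3K_1e^(-6t) + 2K_2e^(4t)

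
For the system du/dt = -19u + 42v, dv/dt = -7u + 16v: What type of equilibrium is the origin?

saddle

A = [[-19,42],[-7,16]]; det(A-λI) = λ^2 + 3λ - 10.
λ = -5, 2: opposite signs.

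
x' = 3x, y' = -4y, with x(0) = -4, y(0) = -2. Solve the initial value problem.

x(t) = -4e^(3t), y(t) = -2e^(-4t)

Coefficient matrix A = [[3, 0], [0, -4]].
Characteristic polynomial det(A - λI) = λ^2 + λ - 12 = 0.
Eigenvalues λ = -4, 3.
For λ=-4: (A-λI) row 1 is [7, 0], so an eigenvector is (0, -1).
For λ=3: (A-λI) row 2 is [0, -7], so an eigenvector is (1, 0).
General solution: K_1e^(-4t)(0,-1) + K_2e^(3t)(1,0).
Applying x(0)=-4, y(0)=-2 gives K_1=2, K_2=-4.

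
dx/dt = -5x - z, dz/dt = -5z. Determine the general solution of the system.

Coefficient matrix A = [[-5, -1], [0, -5]].
Characteristic polynomial det(A - λI) = λ^2 + 10λ + 25 = 0.
Single eigenvalue λ = -5 with algebraic multiplicity 2.
Eigenvector v = (-1,0); generalized eigenvector w with (A-λI)w=v is (-2,1).
General solution: e^(-5t)[c_1·v + c_2·(t·v + w)].

x(t) = -c_1e^(-5t) - c_2te^(-5t) - 2c_2e^(-5t), z(t) = c_2e^(-5t)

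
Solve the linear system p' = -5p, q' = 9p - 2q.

p(t) = K_2e^(-5t), q(t) = -K_1e^(-2t) - 3K_2e^(-5t)

Coefficient matrix A = [[-5, 0], [9, -2]].
Characteristic polynomial det(A - λI) = λ^2 + 7λ + 10 = 0.
Eigenvalues λ = -2, -5.
For λ=-2: (A-λI) row 1 is [-3, 0], so an eigenvector is (0, -1).
For λ=-5: (A-λI) row 2 is [9, 3], so an eigenvector is (1, -3).
General solution: K_1e^(-2t)(0,-1) + K_2e^(-5t)(1,-3).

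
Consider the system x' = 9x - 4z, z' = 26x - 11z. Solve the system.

Coefficient matrix A = [[9, -4], [26, -11]].
Characteristic polynomial det(A - λI) = λ^2 + 2λ + 5 = 0.
Eigenvalues λ = -1 ± 2i (complex conjugate pair).
For λ=-1+2i: an eigenvector is (1,3) - i(-1,-2) = (1 + i, 3 + 2i).
A real fundamental pair from Re and Im of e^((-1+2i)t)v: X_1 = e^(-t)(cos(2t)·(1,3) + sin(2t)·(-1,-2)), X_2 = e^(-t)(sin(2t)·(1,3) - cos(2t)·(-1,-2)).
General solution: K_1X_1 + K_2X_2.

x(t) = -K_1e^(-t)sin(2t) + K_1e^(-t)cos(2t) + K_2e^(-t)sin(2t) + K_2e^(-t)cos(2t), z(t) = -2K_1e^(-t)sin(2t) + 3K_1e^(-t)cos(2t) + 3K_2e^(-t)sin(2t) + 2K_2e^(-t)cos(2t)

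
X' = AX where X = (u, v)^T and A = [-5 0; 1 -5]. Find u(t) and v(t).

Coefficient matrix A = [[-5, 0], [1, -5]].
Characteristic polynomial det(A - λI) = λ^2 + 10λ + 25 = 0.
Single eigenvalue λ = -5 with algebraic multiplicity 2.
Eigenvector v = (0,1); generalized eigenvector w with (A-λI)w=v is (1,-2).
General solution: e^(-5t)[C_1·v + C_2·(t·v + w)].

u(t) = C_2e^(-5t), v(t) = C_1e^(-5t) + C_2te^(-5t) - 2C_2e^(-5t)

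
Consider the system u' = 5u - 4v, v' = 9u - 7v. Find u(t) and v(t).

Coefficient matrix A = [[5, -4], [9, -7]].
Characteristic polynomial det(A - λI) = λ^2 + 2λ + 1 = 0.
Single eigenvalue λ = -1 with algebraic multiplicity 2.
Eigenvector v = (2,3); generalized eigenvector w with (A-λI)w=v is (-1,-2).
General solution: e^(-t)[K_1·v + K_2·(t·v + w)].

u(t) = 2K_1e^(-t) + 2K_2te^(-t) - K_2e^(-t), v(t) = 3K_1e^(-t) + 3K_2te^(-t) - 2K_2e^(-t)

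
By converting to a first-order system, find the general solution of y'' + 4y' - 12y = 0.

Let x_1 = y, x_2 = y'. Then x_1' = x_2 and x_2' = 12x_1 - 4x_2.
A = [[0,1],[12,-4]]; det(A-λI) = λ^2 + 4λ - 12.
Eigenvalues λ = -6, 2 with eigenvectors (1,-6), (1,2).

y(t) = c_1e^(-6t) + c_2e^(2t)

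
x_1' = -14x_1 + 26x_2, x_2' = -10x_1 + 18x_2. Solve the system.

Coefficient matrix A = [[-14, 26], [-10, 18]].
Characteristic polynomial det(A - λI) = λ^2 - 4λ + 8 = 0.
Eigenvalues λ = 2 ± 2i (complex conjugate pair).
For λ=2+2i: an eigenvector is (3,2) - i(2,1) = (3 - 2i, 2 - i).
A real fundamental pair from Re and Im of e^((2+2i)t)v: X_1 = e^(2t)(cos(2t)·(3,2) + sin(2t)·(2,1)), X_2 = e^(2t)(sin(2t)·(3,2) - cos(2t)·(2,1)).
General solution: C_1X_1 + C_2X_2.

x_1(t) = 2C_1e^(2t)sin(2t) + 3C_1e^(2t)cos(2t) + 3C_2e^(2t)sin(2t) - 2C_2e^(2t)cos(2t), x_2(t) = C_1e^(2t)sin(2t) + 2C_1e^(2t)cos(2t) + 2C_2e^(2t)sin(2t) - C_2e^(2t)cos(2t)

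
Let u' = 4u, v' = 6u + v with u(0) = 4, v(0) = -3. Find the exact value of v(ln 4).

2004

A = [[4,0],[6,1]]; eigenvalues λ = 4, 1.
Eigenvectors: (-1,-2) for λ=4, (0,1) for λ=1.
From the initial condition, c_1 = -4, c_2 = -11.
v(ln 4) = (-4)(4^4)(-2) + (-11)(4^1)(1) = 2004.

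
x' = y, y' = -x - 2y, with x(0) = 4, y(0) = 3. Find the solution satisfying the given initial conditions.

Coefficient matrix A = [[0, 1], [-1, -2]].
Characteristic polynomial det(A - λI) = λ^2 + 2λ + 1 = 0.
Single eigenvalue λ = -1 with algebraic multiplicity 2.
Eigenvector v = (1,-1); generalized eigenvector w with (A-λI)w=v is (3,-2).
General solution: e^(-t)[K_1·v + K_2·(t·v + w)].
Applying x(0)=4, y(0)=3 gives K_1=-17, K_2=7.

x(t) = 7te^(-t) + 4e^(-t), y(t) = -7te^(-t) + 3e^(-t)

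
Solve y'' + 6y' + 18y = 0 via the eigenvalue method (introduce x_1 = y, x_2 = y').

y(t) = C_1e^(-3t)cos(3t) + C_2e^(-3t)sin(3t)

Let x_1 = y, x_2 = y'. Then x_1' = x_2 and x_2' = -18x_1 - 6x_2.
A = [[0,1],[-18,-6]]; det(A-λI) = λ^2 + 6λ + 18.
Eigenvalues λ = -3 ± 3i.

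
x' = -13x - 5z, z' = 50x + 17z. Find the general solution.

x(t) = C_1e^(2t)sin(5t) - C_2e^(2t)cos(5t), z(t) = -3C_1e^(2t)sin(5t) - C_1e^(2t)cos(5t) - C_2e^(2t)sin(5t) + 3C_2e^(2t)cos(5t)

Coefficient matrix A = [[-13, -5], [50, 17]].
Characteristic polynomial det(A - λI) = λ^2 - 4λ + 29 = 0.
Eigenvalues λ = 2 ± 5i (complex conjugate pair).
For λ=2+5i: an eigenvector is (0,-1) - i(1,-3) = (0 - i, -1 + 3i).
A real fundamental pair from Re and Im of e^((2+5i)t)v: X_1 = e^(2t)(cos(5t)·(0,-1) + sin(5t)·(1,-3)), X_2 = e^(2t)(sin(5t)·(0,-1) - cos(5t)·(1,-3)).
General solution: C_1X_1 + C_2X_2.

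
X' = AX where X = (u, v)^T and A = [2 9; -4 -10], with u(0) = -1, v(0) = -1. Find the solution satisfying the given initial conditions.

Coefficient matrix A = [[2, 9], [-4, -10]].
Characteristic polynomial det(A - λI) = λ^2 + 8λ + 16 = 0.
Single eigenvalue λ = -4 with algebraic multiplicity 2.
Eigenvector v = (-3,2); generalized eigenvector w with (A-λI)w=v is (1,-1).
General solution: e^(-4t)[K_1·v + K_2·(t·v + w)].
Applying u(0)=-1, v(0)=-1 gives K_1=2, K_2=5.

u(t) = -15te^(-4t) - e^(-4t), v(t) = 10te^(-4t) - e^(-4t)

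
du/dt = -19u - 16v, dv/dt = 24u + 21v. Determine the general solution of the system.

Coefficient matrix A = [[-19, -16], [24, 21]].
Characteristic polynomial det(A - λI) = λ^2 - 2λ - 15 = 0.
Eigenvalues λ = 5, -3.
For λ=5: (A-λI) row 1 is [-24, -16], so an eigenvector is (2, -3).
For λ=-3: (A-λI) row 1 is [-16, -16], so an eigenvector is (1, -1).
General solution: C_1e^(5t)(2,-3) + C_2e^(-3t)(1,-1).

u(t) = 2C_1e^(5t) + C_2e^(-3t), v(t) = -3C_1e^(5t) - C_2e^(-3t)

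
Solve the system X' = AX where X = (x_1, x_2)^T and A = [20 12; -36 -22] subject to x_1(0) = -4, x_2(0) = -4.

x_1(t) = -24e^(2t) + 20e^(-4t), x_2(t) = 36e^(2t) - 40e^(-4t)

Coefficient matrix A = [[20, 12], [-36, -22]].
Characteristic polynomial det(A - λI) = λ^2 + 2λ - 8 = 0.
Eigenvalues λ = 2, -4.
For λ=2: (A-λI) row 1 is [18, 12], so an eigenvector is (-2, 3).
For λ=-4: (A-λI) row 1 is [24, 12], so an eigenvector is (1, -2).
General solution: C_1e^(2t)(-2,3) + C_2e^(-4t)(1,-2).
Applying x_1(0)=-4, x_2(0)=-4 gives C_1=12, C_2=20.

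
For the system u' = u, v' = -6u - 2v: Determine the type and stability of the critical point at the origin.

A = [[1,0],[-6,-2]]; det(A-λI) = λ^2 + λ - 2.
λ = -2, 1: opposite signs.

saddle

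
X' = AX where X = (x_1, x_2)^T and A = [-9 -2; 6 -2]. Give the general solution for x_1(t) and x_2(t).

x_1(t) = -C_1e^(-5t) + 2C_2e^(-6t), x_2(t) = 2C_1e^(-5t) - 3C_2e^(-6t)

Coefficient matrix A = [[-9, -2], [6, -2]].
Characteristic polynomial det(A - λI) = λ^2 + 11λ + 30 = 0.
Eigenvalues λ = -5, -6.
For λ=-5: (A-λI) row 1 is [-4, -2], so an eigenvector is (-1, 2).
For λ=-6: (A-λI) row 1 is [-3, -2], so an eigenvector is (2, -3).
General solution: C_1e^(-5t)(-1,2) + C_2e^(-6t)(2,-3).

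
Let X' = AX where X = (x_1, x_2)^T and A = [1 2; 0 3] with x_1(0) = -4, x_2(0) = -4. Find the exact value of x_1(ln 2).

A = [[1,2],[0,3]]; eigenvalues λ = 1, 3.
Eigenvectors: (-1,0) for λ=1, (1,1) for λ=3.
From the initial condition, c_1 = 0, c_2 = -4.
x_1(ln 2) = (0)(2^1)(-1) + (-4)(2^3)(1) = -32.

-32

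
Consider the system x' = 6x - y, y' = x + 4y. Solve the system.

x(t) = C_1e^(5t) + C_2te^(5t), y(t) = C_1e^(5t) + C_2te^(5t) - C_2e^(5t)

Coefficient matrix A = [[6, -1], [1, 4]].
Characteristic polynomial det(A - λI) = λ^2 - 10λ + 25 = 0.
Single eigenvalue λ = 5 with algebraic multiplicity 2.
Eigenvector v = (1,1); generalized eigenvector w with (A-λI)w=v is (0,-1).
General solution: e^(5t)[C_1·v + C_2·(t·v + w)].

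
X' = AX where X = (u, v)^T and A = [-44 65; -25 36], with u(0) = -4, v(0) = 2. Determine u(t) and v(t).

Coefficient matrix A = [[-44, 65], [-25, 36]].
Characteristic polynomial det(A - λI) = λ^2 + 8λ + 41 = 0.
Eigenvalues λ = -4 ± 5i (complex conjugate pair).
For λ=-4+5i: an eigenvector is (3,2) - i(2,1) = (3 - 2i, 2 - i).
A real fundamental pair from Re and Im of e^((-4+5i)t)v: X_1 = e^(-4t)(cos(5t)·(3,2) + sin(5t)·(2,1)), X_2 = e^(-4t)(sin(5t)·(3,2) - cos(5t)·(2,1)).
General solution: K_1X_1 + K_2X_2.
Applying u(0)=-4, v(0)=2 gives K_1=8, K_2=14.

u(t) = 58e^(-4t)sin(5t) - 4e^(-4t)cos(5t), v(t) = 36e^(-4t)sin(5t) + 2e^(-4t)cos(5t)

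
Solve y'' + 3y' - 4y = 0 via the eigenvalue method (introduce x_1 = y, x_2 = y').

y(t) = C_1e^(t) + C_2e^(-4t)

Let x_1 = y, x_2 = y'. Then x_1' = x_2 and x_2' = 4x_1 - 3x_2.
A = [[0,1],[4,-3]]; det(A-λI) = λ^2 + 3λ - 4.
Eigenvalues λ = 1, -4 with eigenvectors (1,1), (1,-4).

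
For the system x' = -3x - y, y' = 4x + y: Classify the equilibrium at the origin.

A = [[-3,-1],[4,1]]; det(A-λI) = λ^2 + 2λ + 1.
repeated λ = -1 with a single eigenvector.

stable improper node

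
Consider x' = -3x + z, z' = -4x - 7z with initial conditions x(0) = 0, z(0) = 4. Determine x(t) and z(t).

Coefficient matrix A = [[-3, 1], [-4, -7]].
Characteristic polynomial det(A - λI) = λ^2 + 10λ + 25 = 0.
Single eigenvalue λ = -5 with algebraic multiplicity 2.
Eigenvector v = (1,-2); generalized eigenvector w with (A-λI)w=v is (1,-1).
General solution: e^(-5t)[C_1·v + C_2·(t·v + w)].
Applying x(0)=0, z(0)=4 gives C_1=-4, C_2=4.

x(t) = 4te^(-5t), z(t) = -8te^(-5t) + 4e^(-5t)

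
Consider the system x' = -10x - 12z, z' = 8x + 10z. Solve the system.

x(t) = -3c_1e^(-2t) + c_2e^(2t), z(t) = 2c_1e^(-2t) - c_2e^(2t)

Coefficient matrix A = [[-10, -12], [8, 10]].
Characteristic polynomial det(A - λI) = λ^2 - 4 = 0.
Eigenvalues λ = -2, 2.
For λ=-2: (A-λI) row 1 is [-8, -12], so an eigenvector is (-3, 2).
For λ=2: (A-λI) row 1 is [-12, -12], so an eigenvector is (1, -1).
General solution: c_1e^(-2t)(-3,2) + c_2e^(2t)(1,-1).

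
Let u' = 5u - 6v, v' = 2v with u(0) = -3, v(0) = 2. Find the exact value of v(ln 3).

18

A = [[5,-6],[0,2]]; eigenvalues λ = 2, 5.
Eigenvectors: (2,1) for λ=2, (-1,0) for λ=5.
From the initial condition, c_1 = 2, c_2 = 7.
v(ln 3) = (2)(3^2)(1) + (7)(3^5)(0) = 18.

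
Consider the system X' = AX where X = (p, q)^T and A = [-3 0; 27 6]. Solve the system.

Coefficient matrix A = [[-3, 0], [27, 6]].
Characteristic polynomial det(A - λI) = λ^2 - 3λ - 18 = 0.
Eigenvalues λ = -3, 6.
For λ=-3: (A-λI) row 2 is [27, 9], so an eigenvector is (1, -3).
For λ=6: (A-λI) row 1 is [-9, 0], so an eigenvector is (0, -1).
General solution: C_1e^(-3t)(1,-3) + C_2e^(6t)(0,-1).

p(t) = C_1e^(-3t), q(t) = -3C_1e^(-3t) - C_2e^(6t)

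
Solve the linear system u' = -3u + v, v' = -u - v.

u(t) = -c_1e^(-2t) - c_2te^(-2t) + 3c_2e^(-2t), v(t) = -c_1e^(-2t) - c_2te^(-2t) + 2c_2e^(-2t)

Coefficient matrix A = [[-3, 1], [-1, -1]].
Characteristic polynomial det(A - λI) = λ^2 + 4λ + 4 = 0.
Single eigenvalue λ = -2 with algebraic multiplicity 2.
Eigenvector v = (-1,-1); generalized eigenvector w with (A-λI)w=v is (3,2).
General solution: e^(-2t)[c_1·v + c_2·(t·v + w)].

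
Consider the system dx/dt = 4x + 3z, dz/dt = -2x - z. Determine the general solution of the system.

x(t) = -3C_1e^(2t) - C_2e^(t), z(t) = 2C_1e^(2t) + C_2e^(t)

Coefficient matrix A = [[4, 3], [-2, -1]].
Characteristic polynomial det(A - λI) = λ^2 - 3λ + 2 = 0.
Eigenvalues λ = 2, 1.
For λ=2: (A-λI) row 1 is [2, 3], so an eigenvector is (-3, 2).
For λ=1: (A-λI) row 1 is [3, 3], so an eigenvector is (-1, 1).
General solution: C_1e^(2t)(-3,2) + C_2e^(t)(-1,1).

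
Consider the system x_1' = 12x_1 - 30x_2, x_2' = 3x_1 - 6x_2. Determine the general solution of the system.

x_1(t) = -K_1e^(3t)sin(3t) + 3K_1e^(3t)cos(3t) + 3K_2e^(3t)sin(3t) + K_2e^(3t)cos(3t), x_2(t) = K_1e^(3t)cos(3t) + K_2e^(3t)sin(3t)

Coefficient matrix A = [[12, -30], [3, -6]].
Characteristic polynomial det(A - λI) = λ^2 - 6λ + 18 = 0.
Eigenvalues λ = 3 ± 3i (complex conjugate pair).
For λ=3+3i: an eigenvector is (3,1) - i(-1,0) = (3 + i, 1).
A real fundamental pair from Re and Im of e^((3+3i)t)v: X_1 = e^(3t)(cos(3t)·(3,1) + sin(3t)·(-1,0)), X_2 = e^(3t)(sin(3t)·(3,1) - cos(3t)·(-1,0)).
General solution: K_1X_1 + K_2X_2.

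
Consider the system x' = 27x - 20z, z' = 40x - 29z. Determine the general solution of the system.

x(t) = -2c_1e^(-t)sin(4t) - c_1e^(-t)cos(4t) - c_2e^(-t)sin(4t) + 2c_2e^(-t)cos(4t), z(t) = -3c_1e^(-t)sin(4t) - c_1e^(-t)cos(4t) - c_2e^(-t)sin(4t) + 3c_2e^(-t)cos(4t)

Coefficient matrix A = [[27, -20], [40, -29]].
Characteristic polynomial det(A - λI) = λ^2 + 2λ + 17 = 0.
Eigenvalues λ = -1 ± 4i (complex conjugate pair).
For λ=-1+4i: an eigenvector is (-1,-1) - i(-2,-3) = (-1 + 2i, -1 + 3i).
A real fundamental pair from Re and Im of e^((-1+4i)t)v: X_1 = e^(-t)(cos(4t)·(-1,-1) + sin(4t)·(-2,-3)), X_2 = e^(-t)(sin(4t)·(-1,-1) - cos(4t)·(-2,-3)).
General solution: c_1X_1 + c_2X_2.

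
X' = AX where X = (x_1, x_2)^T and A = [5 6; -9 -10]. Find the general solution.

Coefficient matrix A = [[5, 6], [-9, -10]].
Characteristic polynomial det(A - λI) = λ^2 + 5λ + 4 = 0.
Eigenvalues λ = -4, -1.
For λ=-4: (A-λI) row 1 is [9, 6], so an eigenvector is (2, -3).
For λ=-1: (A-λI) row 1 is [6, 6], so an eigenvector is (1, -1).
General solution: C_1e^(-4t)(2,-3) + C_2e^(-t)(1,-1).

x_1(t) = 2C_1e^(-4t) + C_2e^(-t), x_2(t) = -3C_1e^(-4t) - C_2e^(-t)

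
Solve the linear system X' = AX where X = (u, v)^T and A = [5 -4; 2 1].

Coefficient matrix A = [[5, -4], [2, 1]].
Characteristic polynomial det(A - λI) = λ^2 - 6λ + 13 = 0.
Eigenvalues λ = 3 ± 2i (complex conjugate pair).
For λ=3+2i: an eigenvector is (1,1) - i(-1,0) = (1 + i, 1).
A real fundamental pair from Re and Im of e^((3+2i)t)v: X_1 = e^(3t)(cos(2t)·(1,1) + sin(2t)·(-1,0)), X_2 = e^(3t)(sin(2t)·(1,1) - cos(2t)·(-1,0)).
General solution: C_1X_1 + C_2X_2.

u(t) = -C_1e^(3t)sin(2t) + C_1e^(3t)cos(2t) + C_2e^(3t)sin(2t) + C_2e^(3t)cos(2t), v(t) = C_1e^(3t)cos(2t) + C_2e^(3t)sin(2t)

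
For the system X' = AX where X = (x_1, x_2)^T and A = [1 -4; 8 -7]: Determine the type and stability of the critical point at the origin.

A = [[1,-4],[8,-7]]; det(A-λI) = λ^2 + 6λ + 25.
λ = -3 ± 4i: negative real part.

stable spiral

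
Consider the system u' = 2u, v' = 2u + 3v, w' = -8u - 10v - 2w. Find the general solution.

u(t) = c_1e^(2t), v(t) = -2c_1e^(2t) + c_3e^(3t), w(t) = 3c_1e^(2t) + c_2e^(-2t) - 2c_3e^(3t)

Coefficient matrix A = [[2, 0, 0], [2, 3, 0], [-8, -10, -2]].
det(A - λI) = 0 gives eigenvalues λ = 2, -2, 3.
For λ=2: eigenvector (1,-2,3).
For λ=-2: eigenvector (0,0,1).
For λ=3: eigenvector (0,1,-2).
General solution: c_1e^(2t)(1,-2,3) + c_2e^(-2t)(0,0,1) + c_3e^(3t)(0,1,-2).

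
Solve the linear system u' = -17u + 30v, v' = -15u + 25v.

Coefficient matrix A = [[-17, 30], [-15, 25]].
Characteristic polynomial det(A - λI) = λ^2 - 8λ + 25 = 0.
Eigenvalues λ = 4 ± 3i (complex conjugate pair).
For λ=4+3i: an eigenvector is (3,2) - i(-1,-1) = (3 + i, 2 + i).
A real fundamental pair from Re and Im of e^((4+3i)t)v: X_1 = e^(4t)(cos(3t)·(3,2) + sin(3t)·(-1,-1)), X_2 = e^(4t)(sin(3t)·(3,2) - cos(3t)·(-1,-1)).
General solution: K_1X_1 + K_2X_2.

u(t) = -K_1e^(4t)sin(3t) + 3K_1e^(4t)cos(3t) + 3K_2e^(4t)sin(3t) + K_2e^(4t)cos(3t), v(t) = -K_1e^(4t)sin(3t) + 2K_1e^(4t)cos(3t) + 2K_2e^(4t)sin(3t) + K_2e^(4t)cos(3t)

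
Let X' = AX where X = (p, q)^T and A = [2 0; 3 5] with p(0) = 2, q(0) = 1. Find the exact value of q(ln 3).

711

A = [[2,0],[3,5]]; eigenvalues λ = 5, 2.
Eigenvectors: (0,1) for λ=5, (-1,1) for λ=2.
From the initial condition, c_1 = 3, c_2 = -2.
q(ln 3) = (3)(3^5)(1) + (-2)(3^2)(1) = 711.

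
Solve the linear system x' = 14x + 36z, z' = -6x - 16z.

Coefficient matrix A = [[14, 36], [-6, -16]].
Characteristic polynomial det(A - λI) = λ^2 + 2λ - 8 = 0.
Eigenvalues λ = -4, 2.
For λ=-4: (A-λI) row 1 is [18, 36], so an eigenvector is (-2, 1).
For λ=2: (A-λI) row 1 is [12, 36], so an eigenvector is (-3, 1).
General solution: c_1e^(-4t)(-2,1) + c_2e^(2t)(-3,1).

x(t) = -2c_1e^(-4t) - 3c_2e^(2t), z(t) = c_1e^(-4t) + c_2e^(2t)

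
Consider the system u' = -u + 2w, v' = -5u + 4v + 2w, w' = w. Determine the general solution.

u(t) = C_1e^(-t) + C_3e^(t), v(t) = C_1e^(-t) + C_2e^(4t) + C_3e^(t), w(t) = C_3e^(t)

Coefficient matrix A = [[-1, 0, 2], [-5, 4, 2], [0, 0, 1]].
det(A - λI) = 0 gives eigenvalues λ = -1, 4, 1.
For λ=-1: eigenvector (1,1,0).
For λ=4: eigenvector (0,1,0).
For λ=1: eigenvector (1,1,1).
General solution: C_1e^(-t)(1,1,0) + C_2e^(4t)(0,1,0) + C_3e^(t)(1,1,1).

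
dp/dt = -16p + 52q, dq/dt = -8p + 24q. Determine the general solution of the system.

Coefficient matrix A = [[-16, 52], [-8, 24]].
Characteristic polynomial det(A - λI) = λ^2 - 8λ + 32 = 0.
Eigenvalues λ = 4 ± 4i (complex conjugate pair).
For λ=4+4i: an eigenvector is (3,1) - i(-2,-1) = (3 + 2i, 1 + i).
A real fundamental pair from Re and Im of e^((4+4i)t)v: X_1 = e^(4t)(cos(4t)·(3,1) + sin(4t)·(-2,-1)), X_2 = e^(4t)(sin(4t)·(3,1) - cos(4t)·(-2,-1)).
General solution: C_1X_1 + C_2X_2.

p(t) = -2C_1e^(4t)sin(4t) + 3C_1e^(4t)cos(4t) + 3C_2e^(4t)sin(4t) + 2C_2e^(4t)cos(4t), q(t) = -C_1e^(4t)sin(4t) + C_1e^(4t)cos(4t) + C_2e^(4t)sin(4t) + C_2e^(4t)cos(4t)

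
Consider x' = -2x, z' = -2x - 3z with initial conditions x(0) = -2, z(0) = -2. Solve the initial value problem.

Coefficient matrix A = [[-2, 0], [-2, -3]].
Characteristic polynomial det(A - λI) = λ^2 + 5λ + 6 = 0.
Eigenvalues λ = -3, -2.
For λ=-3: (A-λI) row 1 is [1, 0], so an eigenvector is (0, 1).
For λ=-2: (A-λI) row 2 is [-2, -1], so an eigenvector is (-1, 2).
General solution: C_1e^(-3t)(0,1) + C_2e^(-2t)(-1,2).
Applying x(0)=-2, z(0)=-2 gives C_1=-6, C_2=2.

x(t) = -2e^(-2t), z(t) = 4e^(-2t) - 6e^(-3t)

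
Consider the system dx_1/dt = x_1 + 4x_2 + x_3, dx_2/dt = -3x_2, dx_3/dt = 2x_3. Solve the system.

Coefficient matrix A = [[1, 4, 1], [0, -3, 0], [0, 0, 2]].
det(A - λI) = 0 gives eigenvalues λ = 1, -3, 2.
For λ=1: eigenvector (1,0,0).
For λ=-3: eigenvector (-1,1,0).
For λ=2: eigenvector (1,0,1).
General solution: c_1e^(t)(1,0,0) + c_2e^(-3t)(-1,1,0) + c_3e^(2t)(1,0,1).

x_1(t) = c_1e^(t) - c_2e^(-3t) + c_3e^(2t), x_2(t) = c_2e^(-3t), x_3(t) = c_3e^(2t)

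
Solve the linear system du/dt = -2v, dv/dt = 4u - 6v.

u(t) = -K_1e^(-4t) - K_2e^(-2t), v(t) = -2K_1e^(-4t) - K_2e^(-2t)

Coefficient matrix A = [[0, -2], [4, -6]].
Characteristic polynomial det(A - λI) = λ^2 + 6λ + 8 = 0.
Eigenvalues λ = -4, -2.
For λ=-4: (A-λI) row 1 is [4, -2], so an eigenvector is (-1, -2).
For λ=-2: (A-λI) row 1 is [2, -2], so an eigenvector is (-1, -1).
General solution: K_1e^(-4t)(-1,-2) + K_2e^(-2t)(-1,-1).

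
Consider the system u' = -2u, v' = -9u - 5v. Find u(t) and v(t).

u(t) = c_2e^(-2t), v(t) = c_1e^(-5t) - 3c_2e^(-2t)

Coefficient matrix A = [[-2, 0], [-9, -5]].
Characteristic polynomial det(A - λI) = λ^2 + 7λ + 10 = 0.
Eigenvalues λ = -5, -2.
For λ=-5: (A-λI) row 1 is [3, 0], so an eigenvector is (0, 1).
For λ=-2: (A-λI) row 2 is [-9, -3], so an eigenvector is (1, -3).
General solution: c_1e^(-5t)(0,1) + c_2e^(-2t)(1,-3).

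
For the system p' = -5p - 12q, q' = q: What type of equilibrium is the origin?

A = [[-5,-12],[0,1]]; det(A-λI) = λ^2 + 4λ - 5.
λ = -5, 1: opposite signs.

saddle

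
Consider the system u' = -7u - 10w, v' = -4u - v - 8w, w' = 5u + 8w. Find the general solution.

u(t) = 2c_1e^(-2t) - c_2e^(3t), v(t) = -c_2e^(3t) + c_3e^(-t), w(t) = -c_1e^(-2t) + c_2e^(3t)

Coefficient matrix A = [[-7, 0, -10], [-4, -1, -8], [5, 0, 8]].
det(A - λI) = 0 gives eigenvalues λ = -2, 3, -1.
For λ=-2: eigenvector (2,0,-1).
For λ=3: eigenvector (-1,-1,1).
For λ=-1: eigenvector (0,1,0).
General solution: c_1e^(-2t)(2,0,-1) + c_2e^(3t)(-1,-1,1) + c_3e^(-t)(0,1,0).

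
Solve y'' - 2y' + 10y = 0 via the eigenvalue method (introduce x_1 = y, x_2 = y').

y(t) = K_1e^(t)cos(3t) + K_2e^(t)sin(3t)

Let x_1 = y, x_2 = y'. Then x_1' = x_2 and x_2' = -10x_1 + 2x_2.
A = [[0,1],[-10,2]]; det(A-λI) = λ^2 - 2λ + 10.
Eigenvalues λ = 1 ± 3i.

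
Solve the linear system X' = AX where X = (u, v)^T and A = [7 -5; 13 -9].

Coefficient matrix A = [[7, -5], [13, -9]].
Characteristic polynomial det(A - λI) = λ^2 + 2λ + 2 = 0.
Eigenvalues λ = -1 ± i (complex conjugate pair).
For λ=-1+i: an eigenvector is (-2,-3) - i(-1,-2) = (-2 + i, -3 + 2i).
A real fundamental pair from Re and Im of e^((-1+i)t)v: X_1 = e^(-t)(cos(t)·(-2,-3) + sin(t)·(-1,-2)), X_2 = e^(-t)(sin(t)·(-2,-3) - cos(t)·(-1,-2)).
General solution: C_1X_1 + C_2X_2.

u(t) = -C_1e^(-t)sin(t) - 2C_1e^(-t)cos(t) - 2C_2e^(-t)sin(t) + C_2e^(-t)cos(t), v(t) = -2C_1e^(-t)sin(t) - 3C_1e^(-t)cos(t) - 3C_2e^(-t)sin(t) + 2C_2e^(-t)cos(t)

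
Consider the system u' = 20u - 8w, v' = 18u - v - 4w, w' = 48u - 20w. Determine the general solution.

Coefficient matrix A = [[20, 0, -8], [18, -1, -4], [48, 0, -20]].
det(A - λI) = 0 gives eigenvalues λ = -4, -1, 4.
For λ=-4: eigenvector (1,-2,3).
For λ=-1: eigenvector (0,1,0).
For λ=4: eigenvector (1,2,2).
General solution: C_1e^(-4t)(1,-2,3) + C_2e^(-t)(0,1,0) + C_3e^(4t)(1,2,2).

u(t) = C_1e^(-4t) + C_3e^(4t), v(t) = -2C_1e^(-4t) + C_2e^(-t) + 2C_3e^(4t), w(t) = 3C_1e^(-4t) + 2C_3e^(4t)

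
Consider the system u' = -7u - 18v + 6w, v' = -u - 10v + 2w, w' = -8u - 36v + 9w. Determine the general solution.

u(t) = 3C_1e^(-t) + 2C_2e^(-4t) - 3C_3e^(-3t), v(t) = C_1e^(-t) + C_2e^(-4t) - C_3e^(-3t), w(t) = 6C_1e^(-t) + 4C_2e^(-4t) - 5C_3e^(-3t)

Coefficient matrix A = [[-7, -18, 6], [-1, -10, 2], [-8, -36, 9]].
det(A - λI) = 0 gives eigenvalues λ = -1, -4, -3.
For λ=-1: eigenvector (3,1,6).
For λ=-4: eigenvector (2,1,4).
For λ=-3: eigenvector (-3,-1,-5).
General solution: C_1e^(-t)(3,1,6) + C_2e^(-4t)(2,1,4) + C_3e^(-3t)(-3,-1,-5).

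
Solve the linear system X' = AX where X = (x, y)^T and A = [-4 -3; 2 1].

x(t) = -c_1e^(-t) - 3c_2e^(-2t), y(t) = c_1e^(-t) + 2c_2e^(-2t)

Coefficient matrix A = [[-4, -3], [2, 1]].
Characteristic polynomial det(A - λI) = λ^2 + 3λ + 2 = 0.
Eigenvalues λ = -1, -2.
For λ=-1: (A-λI) row 1 is [-3, -3], so an eigenvector is (-1, 1).
For λ=-2: (A-λI) row 1 is [-2, -3], so an eigenvector is (-3, 2).
General solution: c_1e^(-t)(-1,1) + c_2e^(-2t)(-3,2).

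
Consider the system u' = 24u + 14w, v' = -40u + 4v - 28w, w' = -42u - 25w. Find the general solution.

u(t) = K_2e^(-4t) + 2K_3e^(3t), v(t) = K_1e^(4t) - 2K_2e^(-4t) - 4K_3e^(3t), w(t) = -2K_2e^(-4t) - 3K_3e^(3t)

Coefficient matrix A = [[24, 0, 14], [-40, 4, -28], [-42, 0, -25]].
det(A - λI) = 0 gives eigenvalues λ = 4, -4, 3.
For λ=4: eigenvector (0,1,0).
For λ=-4: eigenvector (1,-2,-2).
For λ=3: eigenvector (2,-4,-3).
General solution: K_1e^(4t)(0,1,0) + K_2e^(-4t)(1,-2,-2) + K_3e^(3t)(2,-4,-3).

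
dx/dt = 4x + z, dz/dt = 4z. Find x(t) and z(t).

x(t) = -c_1e^(4t) - c_2te^(4t) + 2c_2e^(4t), z(t) = -c_2e^(4t)

Coefficient matrix A = [[4, 1], [0, 4]].
Characteristic polynomial det(A - λI) = λ^2 - 8λ + 16 = 0.
Single eigenvalue λ = 4 with algebraic multiplicity 2.
Eigenvector v = (-1,0); generalized eigenvector w with (A-λI)w=v is (2,-1).
General solution: e^(4t)[c_1·v + c_2·(t·v + w)].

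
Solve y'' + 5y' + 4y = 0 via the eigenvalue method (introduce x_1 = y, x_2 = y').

y(t) = C_1e^(-t) + C_2e^(-4t)

Let x_1 = y, x_2 = y'. Then x_1' = x_2 and x_2' = -4x_1 - 5x_2.
A = [[0,1],[-4,-5]]; det(A-λI) = λ^2 + 5λ + 4.
Eigenvalues λ = -1, -4 with eigenvectors (1,-1), (1,-4).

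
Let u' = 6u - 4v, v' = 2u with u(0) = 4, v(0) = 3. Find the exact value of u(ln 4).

544

A = [[6,-4],[2,0]]; eigenvalues λ = 2, 4.
Eigenvectors: (-1,-1) for λ=2, (2,1) for λ=4.
From the initial condition, c_1 = -2, c_2 = 1.
u(ln 4) = (-2)(4^2)(-1) + (1)(4^4)(2) = 544.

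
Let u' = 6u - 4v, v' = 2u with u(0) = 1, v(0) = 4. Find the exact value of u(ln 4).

-1424

A = [[6,-4],[2,0]]; eigenvalues λ = 2, 4.
Eigenvectors: (-1,-1) for λ=2, (2,1) for λ=4.
From the initial condition, c_1 = -7, c_2 = -3.
u(ln 4) = (-7)(4^2)(-1) + (-3)(4^4)(2) = -1424.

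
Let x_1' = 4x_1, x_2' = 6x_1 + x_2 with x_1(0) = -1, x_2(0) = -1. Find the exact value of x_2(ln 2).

A = [[4,0],[6,1]]; eigenvalues λ = 1, 4.
Eigenvectors: (0,1) for λ=1, (-1,-2) for λ=4.
From the initial condition, c_1 = 1, c_2 = 1.
x_2(ln 2) = (1)(2^1)(1) + (1)(2^4)(-2) = -30.

-30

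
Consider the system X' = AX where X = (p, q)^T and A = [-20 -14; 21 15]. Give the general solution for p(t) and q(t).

Coefficient matrix A = [[-20, -14], [21, 15]].
Characteristic polynomial det(A - λI) = λ^2 + 5λ - 6 = 0.
Eigenvalues λ = 1, -6.
For λ=1: (A-λI) row 1 is [-21, -14], so an eigenvector is (-2, 3).
For λ=-6: (A-λI) row 1 is [-14, -14], so an eigenvector is (1, -1).
General solution: C_1e^(t)(-2,3) + C_2e^(-6t)(1,-1).

p(t) = -2C_1e^(t) + C_2e^(-6t), q(t) = 3C_1e^(t) - C_2e^(-6t)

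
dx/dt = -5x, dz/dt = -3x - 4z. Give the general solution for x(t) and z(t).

x(t) = c_2e^(-5t), z(t) = c_1e^(-4t) + 3c_2e^(-5t)

Coefficient matrix A = [[-5, 0], [-3, -4]].
Characteristic polynomial det(A - λI) = λ^2 + 9λ + 20 = 0.
Eigenvalues λ = -4, -5.
For λ=-4: (A-λI) row 1 is [-1, 0], so an eigenvector is (0, 1).
For λ=-5: (A-λI) row 2 is [-3, 1], so an eigenvector is (1, 3).
General solution: c_1e^(-4t)(0,1) + c_2e^(-5t)(1,3).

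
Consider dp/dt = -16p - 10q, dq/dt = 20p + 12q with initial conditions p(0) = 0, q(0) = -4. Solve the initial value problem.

Coefficient matrix A = [[-16, -10], [20, 12]].
Characteristic polynomial det(A - λI) = λ^2 + 4λ + 8 = 0.
Eigenvalues λ = -2 ± 2i (complex conjugate pair).
For λ=-2+2i: an eigenvector is (-2,3) - i(-1,1) = (-2 + i, 3 - i).
A real fundamental pair from Re and Im of e^((-2+2i)t)v: X_1 = e^(-2t)(cos(2t)·(-2,3) + sin(2t)·(-1,1)), X_2 = e^(-2t)(sin(2t)·(-2,3) - cos(2t)·(-1,1)).
General solution: c_1X_1 + c_2X_2.
Applying p(0)=0, q(0)=-4 gives c_1=-4, c_2=-8.

p(t) = 20e^(-2t)sin(2t), q(t) = -28e^(-2t)sin(2t) - 4e^(-2t)cos(2t)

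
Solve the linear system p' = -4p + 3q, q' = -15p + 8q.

Coefficient matrix A = [[-4, 3], [-15, 8]].
Characteristic polynomial det(A - λI) = λ^2 - 4λ + 13 = 0.
Eigenvalues λ = 2 ± 3i (complex conjugate pair).
For λ=2+3i: an eigenvector is (-1,-2) - i(0,1) = (-1, -2 - i).
A real fundamental pair from Re and Im of e^((2+3i)t)v: X_1 = e^(2t)(cos(3t)·(-1,-2) + sin(3t)·(0,1)), X_2 = e^(2t)(sin(3t)·(-1,-2) - cos(3t)·(0,1)).
General solution: K_1X_1 + K_2X_2.

p(t) = -K_1e^(2t)cos(3t) - K_2e^(2t)sin(3t), q(t) = K_1e^(2t)sin(3t) - 2K_1e^(2t)cos(3t) - 2K_2e^(2t)sin(3t) - K_2e^(2t)cos(3t)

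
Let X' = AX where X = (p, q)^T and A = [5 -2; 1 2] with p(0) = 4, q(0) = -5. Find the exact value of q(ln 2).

A = [[5,-2],[1,2]]; eigenvalues λ = 3, 4.
Eigenvectors: (-1,-1) for λ=3, (2,1) for λ=4.
From the initial condition, c_1 = 14, c_2 = 9.
q(ln 2) = (14)(2^3)(-1) + (9)(2^4)(1) = 32.

32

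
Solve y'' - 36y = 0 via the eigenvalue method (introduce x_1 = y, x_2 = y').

y(t) = C_1e^(6t) + C_2e^(-6t)

Let x_1 = y, x_2 = y'. Then x_1' = x_2 and x_2' = 36x_1.
A = [[0,1],[36,0]]; det(A-λI) = λ^2 - 36.
Eigenvalues λ = 6, -6 with eigenvectors (1,6), (1,-6).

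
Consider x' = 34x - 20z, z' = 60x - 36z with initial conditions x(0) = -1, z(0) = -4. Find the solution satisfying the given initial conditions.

Coefficient matrix A = [[34, -20], [60, -36]].
Characteristic polynomial det(A - λI) = λ^2 + 2λ - 24 = 0.
Eigenvalues λ = 4, -6.
For λ=4: (A-λI) row 1 is [30, -20], so an eigenvector is (-2, -3).
For λ=-6: (A-λI) row 1 is [40, -20], so an eigenvector is (1, 2).
General solution: K_1e^(4t)(-2,-3) + K_2e^(-6t)(1,2).
Applying x(0)=-1, z(0)=-4 gives K_1=-2, K_2=-5.

x(t) = 4e^(4t) - 5e^(-6t), z(t) = 6e^(4t) - 10e^(-6t)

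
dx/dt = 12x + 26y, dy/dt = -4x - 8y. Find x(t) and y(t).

Coefficient matrix A = [[12, 26], [-4, -8]].
Characteristic polynomial det(A - λI) = λ^2 - 4λ + 8 = 0.
Eigenvalues λ = 2 ± 2i (complex conjugate pair).
For λ=2+2i: an eigenvector is (-3,1) - i(-2,1) = (-3 + 2i, 1 - i).
A real fundamental pair from Re and Im of e^((2+2i)t)v: X_1 = e^(2t)(cos(2t)·(-3,1) + sin(2t)·(-2,1)), X_2 = e^(2t)(sin(2t)·(-3,1) - cos(2t)·(-2,1)).
General solution: K_1X_1 + K_2X_2.

x(t) = -2K_1e^(2t)sin(2t) - 3K_1e^(2t)cos(2t) - 3K_2e^(2t)sin(2t) + 2K_2e^(2t)cos(2t), y(t) = K_1e^(2t)sin(2t) + K_1e^(2t)cos(2t) + K_2e^(2t)sin(2t) - K_2e^(2t)cos(2t)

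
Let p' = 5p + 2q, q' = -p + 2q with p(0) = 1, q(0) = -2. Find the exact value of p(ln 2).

A = [[5,2],[-1,2]]; eigenvalues λ = 4, 3.
Eigenvectors: (2,-1) for λ=4, (1,-1) for λ=3.
From the initial condition, c_1 = -1, c_2 = 3.
p(ln 2) = (-1)(2^4)(2) + (3)(2^3)(1) = -8.

-8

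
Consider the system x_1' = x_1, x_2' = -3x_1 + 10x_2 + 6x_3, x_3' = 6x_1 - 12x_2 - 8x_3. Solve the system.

Coefficient matrix A = [[1, 0, 0], [-3, 10, 6], [6, -12, -8]].
det(A - λI) = 0 gives eigenvalues λ = 1, 4, -2.
For λ=1: eigenvector (1,-1,2).
For λ=4: eigenvector (0,1,-1).
For λ=-2: eigenvector (0,-1,2).
General solution: c_1e^(t)(1,-1,2) + c_2e^(4t)(0,1,-1) + c_3e^(-2t)(0,-1,2).

x_1(t) = c_1e^(t), x_2(t) = -c_1e^(t) + c_2e^(4t) - c_3e^(-2t), x_3(t) = 2c_1e^(t) - c_2e^(4t) + 2c_3e^(-2t)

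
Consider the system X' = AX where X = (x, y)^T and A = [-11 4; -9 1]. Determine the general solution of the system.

Coefficient matrix A = [[-11, 4], [-9, 1]].
Characteristic polynomial det(A - λI) = λ^2 + 10λ + 25 = 0.
Single eigenvalue λ = -5 with algebraic multiplicity 2.
Eigenvector v = (2,3); generalized eigenvector w with (A-λI)w=v is (1,2).
General solution: e^(-5t)[c_1·v + c_2·(t·v + w)].

x(t) = 2c_1e^(-5t) + 2c_2te^(-5t) + c_2e^(-5t), y(t) = 3c_1e^(-5t) + 3c_2te^(-5t) + 2c_2e^(-5t)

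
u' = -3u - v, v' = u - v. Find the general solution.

Coefficient matrix A = [[-3, -1], [1, -1]].
Characteristic polynomial det(A - λI) = λ^2 + 4λ + 4 = 0.
Single eigenvalue λ = -2 with algebraic multiplicity 2.
Eigenvector v = (1,-1); generalized eigenvector w with (A-λI)w=v is (0,-1).
General solution: e^(-2t)[C_1·v + C_2·(t·v + w)].

u(t) = C_1e^(-2t) + C_2te^(-2t), v(t) = -C_1e^(-2t) - C_2te^(-2t) - C_2e^(-2t)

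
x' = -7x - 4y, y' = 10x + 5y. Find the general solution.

Coefficient matrix A = [[-7, -4], [10, 5]].
Characteristic polynomial det(A - λI) = λ^2 + 2λ + 5 = 0.
Eigenvalues λ = -1 ± 2i (complex conjugate pair).
For λ=-1+2i: an eigenvector is (1,-1) - i(-1,2) = (1 + i, -1 - 2i).
A real fundamental pair from Re and Im of e^((-1+2i)t)v: X_1 = e^(-t)(cos(2t)·(1,-1) + sin(2t)·(-1,2)), X_2 = e^(-t)(sin(2t)·(1,-1) - cos(2t)·(-1,2)).
General solution: c_1X_1 + c_2X_2.

x(t) = -c_1e^(-t)sin(2t) + c_1e^(-t)cos(2t) + c_2e^(-t)sin(2t) + c_2e^(-t)cos(2t), y(t) = 2c_1e^(-t)sin(2t) - c_1e^(-t)cos(2t) - c_2e^(-t)sin(2t) - 2c_2e^(-t)cos(2t)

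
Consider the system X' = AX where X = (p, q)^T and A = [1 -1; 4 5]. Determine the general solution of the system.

p(t) = K_1e^(3t) + K_2te^(3t) + K_2e^(3t), q(t) = -2K_1e^(3t) - 2K_2te^(3t) - 3K_2e^(3t)

Coefficient matrix A = [[1, -1], [4, 5]].
Characteristic polynomial det(A - λI) = λ^2 - 6λ + 9 = 0.
Single eigenvalue λ = 3 with algebraic multiplicity 2.
Eigenvector v = (1,-2); generalized eigenvector w with (A-λI)w=v is (1,-3).
General solution: e^(3t)[K_1·v + K_2·(t·v + w)].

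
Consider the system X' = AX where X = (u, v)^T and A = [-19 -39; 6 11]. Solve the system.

Coefficient matrix A = [[-19, -39], [6, 11]].
Characteristic polynomial det(A - λI) = λ^2 + 8λ + 25 = 0.
Eigenvalues λ = -4 ± 3i (complex conjugate pair).
For λ=-4+3i: an eigenvector is (-2,1) - i(-3,1) = (-2 + 3i, 1 - i).
A real fundamental pair from Re and Im of e^((-4+3i)t)v: X_1 = e^(-4t)(cos(3t)·(-2,1) + sin(3t)·(-3,1)), X_2 = e^(-4t)(sin(3t)·(-2,1) - cos(3t)·(-3,1)).
General solution: C_1X_1 + C_2X_2.

u(t) = -3C_1e^(-4t)sin(3t) - 2C_1e^(-4t)cos(3t) - 2C_2e^(-4t)sin(3t) + 3C_2e^(-4t)cos(3t), v(t) = C_1e^(-4t)sin(3t) + C_1e^(-4t)cos(3t) + C_2e^(-4t)sin(3t) - C_2e^(-4t)cos(3t)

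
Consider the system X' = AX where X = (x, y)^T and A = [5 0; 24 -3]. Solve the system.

x(t) = c_2e^(5t), y(t) = -c_1e^(-3t) + 3c_2e^(5t)

Coefficient matrix A = [[5, 0], [24, -3]].
Characteristic polynomial det(A - λI) = λ^2 - 2λ - 15 = 0.
Eigenvalues λ = -3, 5.
For λ=-3: (A-λI) row 1 is [8, 0], so an eigenvector is (0, -1).
For λ=5: (A-λI) row 2 is [24, -8], so an eigenvector is (1, 3).
General solution: c_1e^(-3t)(0,-1) + c_2e^(5t)(1,3).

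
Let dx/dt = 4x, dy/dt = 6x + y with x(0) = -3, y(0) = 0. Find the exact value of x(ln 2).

A = [[4,0],[6,1]]; eigenvalues λ = 4, 1.
Eigenvectors: (1,2) for λ=4, (0,1) for λ=1.
From the initial condition, c_1 = -3, c_2 = 6.
x(ln 2) = (-3)(2^4)(1) + (6)(2^1)(0) = -48.

-48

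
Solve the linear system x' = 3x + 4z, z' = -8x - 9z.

Coefficient matrix A = [[3, 4], [-8, -9]].
Characteristic polynomial det(A - λI) = λ^2 + 6λ + 5 = 0.
Eigenvalues λ = -1, -5.
For λ=-1: (A-λI) row 1 is [4, 4], so an eigenvector is (-1, 1).
For λ=-5: (A-λI) row 1 is [8, 4], so an eigenvector is (-1, 2).
General solution: K_1e^(-t)(-1,1) + K_2e^(-5t)(-1,2).

x(t) = -K_1e^(-t) - K_2e^(-5t), z(t) = K_1e^(-t) + 2K_2e^(-5t)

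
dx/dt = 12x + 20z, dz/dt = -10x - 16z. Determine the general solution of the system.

Coefficient matrix A = [[12, 20], [-10, -16]].
Characteristic polynomial det(A - λI) = λ^2 + 4λ + 8 = 0.
Eigenvalues λ = -2 ± 2i (complex conjugate pair).
For λ=-2+2i: an eigenvector is (-3,2) - i(-1,1) = (-3 + i, 2 - i).
A real fundamental pair from Re and Im of e^((-2+2i)t)v: X_1 = e^(-2t)(cos(2t)·(-3,2) + sin(2t)·(-1,1)), X_2 = e^(-2t)(sin(2t)·(-3,2) - cos(2t)·(-1,1)).
General solution: C_1X_1 + C_2X_2.

x(t) = -C_1e^(-2t)sin(2t) - 3C_1e^(-2t)cos(2t) - 3C_2e^(-2t)sin(2t) + C_2e^(-2t)cos(2t), z(t) = C_1e^(-2t)sin(2t) + 2C_1e^(-2t)cos(2t) + 2C_2e^(-2t)sin(2t) - C_2e^(-2t)cos(2t)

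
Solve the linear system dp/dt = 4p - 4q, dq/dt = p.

p(t) = -2K_1e^(2t) - 2K_2te^(2t) + 3K_2e^(2t), q(t) = -K_1e^(2t) - K_2te^(2t) + 2K_2e^(2t)

Coefficient matrix A = [[4, -4], [1, 0]].
Characteristic polynomial det(A - λI) = λ^2 - 4λ + 4 = 0.
Single eigenvalue λ = 2 with algebraic multiplicity 2.
Eigenvector v = (-2,-1); generalized eigenvector w with (A-λI)w=v is (3,2).
General solution: e^(2t)[K_1·v + K_2·(t·v + w)].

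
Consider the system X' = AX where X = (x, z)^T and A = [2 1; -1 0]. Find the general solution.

Coefficient matrix A = [[2, 1], [-1, 0]].
Characteristic polynomial det(A - λI) = λ^2 - 2λ + 1 = 0.
Single eigenvalue λ = 1 with algebraic multiplicity 2.
Eigenvector v = (-1,1); generalized eigenvector w with (A-λI)w=v is (-2,1).
General solution: e^(t)[K_1·v + K_2·(t·v + w)].

x(t) = -K_1e^(t) - K_2te^(t) - 2K_2e^(t), z(t) = K_1e^(t) + K_2te^(t) + K_2e^(t)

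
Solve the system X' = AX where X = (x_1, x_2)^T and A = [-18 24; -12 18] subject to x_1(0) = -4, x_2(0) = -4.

x_1(t) = -4e^(6t), x_2(t) = -4e^(6t)

Coefficient matrix A = [[-18, 24], [-12, 18]].
Characteristic polynomial det(A - λI) = λ^2 - 36 = 0.
Eigenvalues λ = -6, 6.
For λ=-6: (A-λI) row 1 is [-12, 24], so an eigenvector is (2, 1).
For λ=6: (A-λI) row 1 is [-24, 24], so an eigenvector is (-1, -1).
General solution: K_1e^(-6t)(2,1) + K_2e^(6t)(-1,-1).
Applying x_1(0)=-4, x_2(0)=-4 gives K_1=0, K_2=4.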